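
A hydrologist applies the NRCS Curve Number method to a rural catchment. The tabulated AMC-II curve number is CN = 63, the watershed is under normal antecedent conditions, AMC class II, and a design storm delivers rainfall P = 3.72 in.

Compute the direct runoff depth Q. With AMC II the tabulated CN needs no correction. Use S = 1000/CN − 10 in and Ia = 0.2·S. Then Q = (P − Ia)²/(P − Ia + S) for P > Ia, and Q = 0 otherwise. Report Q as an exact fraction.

CN(II) = 63; AMC II needs no correction.
Max retention: S = 1000/63 − 10 = 370/63 in (≈ 5.873 in)
Initial abstraction Ia = S/5 = (370/63)/5 = 74/63 ≈ 1.175 in
Since P=3.720 > Ia=1.175: effective rainfall P−Ia = 4009/1575 in
Runoff Q = (P−Ia)²/(P−Ia+S) = (2.545)²/(2.545+5.873) = 16072081/20882925 ≈ 0.770 in

Q = 16072081/20882925 in ≈ 0.770 in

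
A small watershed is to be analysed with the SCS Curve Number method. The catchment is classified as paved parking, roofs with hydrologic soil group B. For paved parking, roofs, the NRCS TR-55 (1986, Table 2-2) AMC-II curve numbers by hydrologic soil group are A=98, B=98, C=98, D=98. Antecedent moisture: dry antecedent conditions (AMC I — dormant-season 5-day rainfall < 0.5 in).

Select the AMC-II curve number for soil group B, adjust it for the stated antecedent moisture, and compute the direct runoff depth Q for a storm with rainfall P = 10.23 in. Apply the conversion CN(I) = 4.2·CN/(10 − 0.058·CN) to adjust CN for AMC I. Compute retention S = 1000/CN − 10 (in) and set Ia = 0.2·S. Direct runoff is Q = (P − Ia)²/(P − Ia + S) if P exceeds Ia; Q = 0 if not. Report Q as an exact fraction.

NRCS table: paved parking, roofs, soil group B → CN(II) = 98
Dry (AMC I): CN(I) = 4.2·98/(10 − 0.058·98) = (2058/5)/(1079/250) = 102900/1079 ≈ 95.366
S = 1000/(102900/1079) − 10 = 500/1029 in ≈ 0.486 in
Ia = 0.2·(500/1029) = 100/1029 in ≈ 0.097 in
P − Ia = 10.230 − 0.097 = 1042667/102900 ≈ 10.133 in (> 0, runoff occurs)
Q: (1042667/102900)² ÷ (1092667/102900) = 1087154472889/112435434300 in (≈ 9.669 in)

Q = 1087154472889/112435434300 in ≈ 9.669 in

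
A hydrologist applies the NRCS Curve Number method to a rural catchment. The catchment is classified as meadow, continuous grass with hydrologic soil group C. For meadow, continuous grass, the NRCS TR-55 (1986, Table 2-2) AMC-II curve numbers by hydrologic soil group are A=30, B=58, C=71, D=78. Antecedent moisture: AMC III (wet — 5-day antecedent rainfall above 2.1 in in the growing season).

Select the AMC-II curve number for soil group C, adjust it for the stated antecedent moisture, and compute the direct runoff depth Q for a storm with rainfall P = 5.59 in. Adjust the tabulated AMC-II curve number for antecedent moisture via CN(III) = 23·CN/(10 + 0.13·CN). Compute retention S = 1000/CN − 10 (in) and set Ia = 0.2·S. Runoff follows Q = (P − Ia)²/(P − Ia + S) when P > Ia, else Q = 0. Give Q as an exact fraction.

NRCS table: meadow, continuous grass, soil group C → CN(II) = 71
Wet (AMC III): CN(III) = 23·71/(10 + 0.13·71) = 1633/(1923/100) = 163300/1923 ≈ 84.919
Retention S: 1000/CN − 10 with CN=84.919 → S = 2900/1633 ≈ 1.776 in
Initial abstraction Ia = S/5 = (2900/1633)/5 = 580/1633 ≈ 0.355 in
Since P=5.590 > Ia=0.355: effective rainfall P−Ia = 854847/163300 in
Q: (854847/163300)² ÷ (1144847/163300) = 730763393409/186953515100 in (≈ 3.909 in)

Q = 730763393409/186953515100 in ≈ 3.909 in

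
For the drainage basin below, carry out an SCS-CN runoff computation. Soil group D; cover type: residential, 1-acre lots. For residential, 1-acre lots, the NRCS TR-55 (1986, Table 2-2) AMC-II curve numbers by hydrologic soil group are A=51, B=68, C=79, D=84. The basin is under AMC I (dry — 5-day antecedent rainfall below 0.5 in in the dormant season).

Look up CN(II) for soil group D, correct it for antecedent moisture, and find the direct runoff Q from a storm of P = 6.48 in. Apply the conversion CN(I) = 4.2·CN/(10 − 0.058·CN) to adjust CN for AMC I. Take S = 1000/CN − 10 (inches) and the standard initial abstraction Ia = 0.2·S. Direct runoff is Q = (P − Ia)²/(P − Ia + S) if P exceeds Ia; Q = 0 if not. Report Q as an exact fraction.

NRCS table: residential, 1-acre lots, soil group D → CN(II) = 84
Adjust CN=84 to AMC I: 4.2·84/(10 − 0.058·84) → (1764/5) ÷ (641/125) = 44100/641 ≈ 68.799
S = 1000/(44100/641) − 10 = 2000/441 in ≈ 4.535 in
Initial abstraction Ia = S/5 = (2000/441)/5 = 400/441 ≈ 0.907 in
P − Ia = 6.480 − 0.907 = 61442/11025 ≈ 5.573 in (> 0, runoff occurs)
Q = (61442/11025)²/((61442/11025) + 2000/441) = (3775119364/121550625)/(111442/11025) = 1887559682/614324025 in ≈ 3.073 in

Q = 1887559682/614324025 in ≈ 3.073 in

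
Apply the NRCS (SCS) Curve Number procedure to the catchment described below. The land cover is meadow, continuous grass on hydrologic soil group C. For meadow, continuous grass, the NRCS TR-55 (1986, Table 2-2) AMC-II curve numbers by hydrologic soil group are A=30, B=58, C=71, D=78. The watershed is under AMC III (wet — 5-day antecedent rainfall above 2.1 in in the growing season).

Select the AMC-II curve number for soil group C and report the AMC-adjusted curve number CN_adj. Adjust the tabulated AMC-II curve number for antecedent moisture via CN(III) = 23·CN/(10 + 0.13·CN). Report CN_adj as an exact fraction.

NRCS table: meadow, continuous grass, soil group C → CN(II) = 71
Adjust CN=71 to AMC III: 23·71/(10 + 0.13·71) → 1633 ÷ (1923/100) = 163300/1923 ≈ 84.919

CN_adj = 163300/1923 ≈ 84.919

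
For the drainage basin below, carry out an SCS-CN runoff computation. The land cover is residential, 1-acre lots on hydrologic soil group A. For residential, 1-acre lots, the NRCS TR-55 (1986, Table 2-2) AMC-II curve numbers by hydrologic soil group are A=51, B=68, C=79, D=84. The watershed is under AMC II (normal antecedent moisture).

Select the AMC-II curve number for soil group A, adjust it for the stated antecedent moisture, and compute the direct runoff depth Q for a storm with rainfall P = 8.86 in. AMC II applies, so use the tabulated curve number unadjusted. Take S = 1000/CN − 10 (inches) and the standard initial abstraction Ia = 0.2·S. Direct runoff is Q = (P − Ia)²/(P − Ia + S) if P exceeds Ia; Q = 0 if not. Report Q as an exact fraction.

NRCS table: residential, 1-acre lots, soil group A → CN(II) = 51
AMC II — tabulated CN = 51 applies directly.
Max retention: S = 1000/51 − 10 = 490/51 in (≈ 9.608 in)
Ia = 0.2S: 0.2·9.608 = 1.922 in (exactly 98/51)
P − Ia = 8.860 − 1.922 = 17693/2550 ≈ 6.938 in (> 0, runoff occurs)
Runoff Q = (P−Ia)²/(P−Ia+S) = (6.938)²/(6.938+9.608) = 313042249/107592150 ≈ 2.910 in

Q = 313042249/107592150 in ≈ 2.910 in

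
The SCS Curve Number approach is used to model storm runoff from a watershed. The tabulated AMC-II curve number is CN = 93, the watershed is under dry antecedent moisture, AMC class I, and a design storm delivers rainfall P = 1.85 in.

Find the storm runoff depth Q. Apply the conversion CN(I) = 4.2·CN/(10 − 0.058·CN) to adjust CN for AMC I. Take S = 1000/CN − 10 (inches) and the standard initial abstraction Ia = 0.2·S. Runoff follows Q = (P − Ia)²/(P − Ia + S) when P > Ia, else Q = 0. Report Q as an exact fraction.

Dry (AMC I): CN(I) = 4.2·93/(10 − 0.058·93) = (1953/5)/(2303/500) = 27900/329 ≈ 84.802
S = 1000/(27900/329) − 10 = 500/279 in ≈ 1.792 in
Initial abstraction Ia = S/5 = (500/279)/5 = 100/279 ≈ 0.358 in
Excess rainfall: 1.850 − 0.358 = 1.492 in; P > Ia so Q > 0
Q: (8323/5580)² ÷ (18323/5580) = 69272329/102242340 in (≈ 0.678 in)

Q = 69272329/102242340 in ≈ 0.678 in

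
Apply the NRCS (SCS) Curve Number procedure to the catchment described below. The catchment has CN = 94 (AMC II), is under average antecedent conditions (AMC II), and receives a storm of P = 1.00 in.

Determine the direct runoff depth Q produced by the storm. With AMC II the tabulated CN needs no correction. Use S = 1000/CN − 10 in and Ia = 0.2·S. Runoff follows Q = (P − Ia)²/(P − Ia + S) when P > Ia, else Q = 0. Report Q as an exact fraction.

CN(II) = 94; AMC II needs no correction.
Max retention: S = 1000/94 − 10 = 30/47 in (≈ 0.638 in)
Ia = 0.2·(30/47) = 6/47 in ≈ 0.128 in
P − Ia = 1.000 − 0.128 = 41/47 ≈ 0.872 in (> 0, runoff occurs)
Runoff Q = (P−Ia)²/(P−Ia+S) = (0.872)²/(0.872+0.638) = 1681/3337 ≈ 0.504 in

Q = 1681/3337 in ≈ 0.504 in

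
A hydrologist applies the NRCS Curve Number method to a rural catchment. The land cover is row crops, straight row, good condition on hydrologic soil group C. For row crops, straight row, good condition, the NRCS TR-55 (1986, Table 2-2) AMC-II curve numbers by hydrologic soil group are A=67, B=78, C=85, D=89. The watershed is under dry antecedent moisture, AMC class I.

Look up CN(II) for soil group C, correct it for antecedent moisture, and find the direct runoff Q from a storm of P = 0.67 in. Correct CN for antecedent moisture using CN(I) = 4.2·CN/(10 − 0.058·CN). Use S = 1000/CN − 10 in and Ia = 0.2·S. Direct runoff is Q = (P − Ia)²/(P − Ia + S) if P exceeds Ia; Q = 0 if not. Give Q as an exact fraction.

Q = 0 in ≈ 0.000 in

NRCS table: row crops, straight row, good condition, soil group C → CN(II) = 85
Adjust CN=85 to AMC I: 4.2·85/(10 − 0.058·85) → 357 ÷ (507/100) = 11900/169 ≈ 70.414
Max retention: S = 1000/(11900/169) − 10 = 500/119 in (≈ 4.202 in)
Ia = 0.2·(500/119) = 100/119 in ≈ 0.840 in
P = 0.670 ≤ Ia = 0.840 in: entire storm abstracted, Q = 0.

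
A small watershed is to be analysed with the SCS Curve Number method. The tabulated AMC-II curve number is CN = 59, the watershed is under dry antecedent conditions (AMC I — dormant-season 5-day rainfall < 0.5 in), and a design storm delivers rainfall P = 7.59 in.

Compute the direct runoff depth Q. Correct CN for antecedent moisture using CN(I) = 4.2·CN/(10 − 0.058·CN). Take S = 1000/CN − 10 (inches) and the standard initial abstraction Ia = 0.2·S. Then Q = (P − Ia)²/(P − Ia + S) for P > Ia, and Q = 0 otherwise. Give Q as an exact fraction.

Q = 281325220801/319711683900 in ≈ 0.880 in

Dry (AMC I): CN(I) = 4.2·59/(10 − 0.058·59) = (1239/5)/(3289/500) = 123900/3289 ≈ 37.671
Max retention: S = 1000/(123900/3289) − 10 = 20500/1239 in (≈ 16.546 in)
Initial abstraction Ia = S/5 = (20500/1239)/5 = 4100/1239 ≈ 3.309 in
Since P=7.590 > Ia=3.309: effective rainfall P−Ia = 530401/123900 in
Q: (530401/123900)² ÷ (2580401/123900) = 281325220801/319711683900 in (≈ 0.880 in)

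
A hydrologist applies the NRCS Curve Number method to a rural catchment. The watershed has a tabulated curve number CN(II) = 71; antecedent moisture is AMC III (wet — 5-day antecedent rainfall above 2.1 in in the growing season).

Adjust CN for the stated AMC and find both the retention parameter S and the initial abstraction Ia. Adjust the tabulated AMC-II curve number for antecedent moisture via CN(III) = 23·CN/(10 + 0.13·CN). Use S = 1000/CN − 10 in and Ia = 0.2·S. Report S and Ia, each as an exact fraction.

S = 2900/1633 in ≈ 1.776 in; Ia = 580/1633 in ≈ 0.355 in

Adjust CN=71 to AMC III: 23·71/(10 + 0.13·71) → 1633 ÷ (1923/100) = 163300/1923 ≈ 84.919
Max retention: S = 1000/(163300/1923) − 10 = 2900/1633 in (≈ 1.776 in)
Initial abstraction Ia = S/5 = (2900/1633)/5 = 580/1633 ≈ 0.355 in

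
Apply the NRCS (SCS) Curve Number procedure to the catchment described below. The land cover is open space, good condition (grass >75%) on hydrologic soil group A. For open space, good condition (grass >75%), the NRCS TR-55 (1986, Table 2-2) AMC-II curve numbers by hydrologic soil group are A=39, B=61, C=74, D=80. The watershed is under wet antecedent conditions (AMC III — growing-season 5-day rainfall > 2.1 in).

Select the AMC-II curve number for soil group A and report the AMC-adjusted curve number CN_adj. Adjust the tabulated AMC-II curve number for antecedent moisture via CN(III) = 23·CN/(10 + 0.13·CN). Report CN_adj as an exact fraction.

NRCS table: open space, good condition (grass >75%), soil group A → CN(II) = 39
Adjust CN=39 to AMC III: 23·39/(10 + 0.13·39) → 897 ÷ (1507/100) = 89700/1507 ≈ 59.522

CN_adj = 89700/1507 ≈ 59.522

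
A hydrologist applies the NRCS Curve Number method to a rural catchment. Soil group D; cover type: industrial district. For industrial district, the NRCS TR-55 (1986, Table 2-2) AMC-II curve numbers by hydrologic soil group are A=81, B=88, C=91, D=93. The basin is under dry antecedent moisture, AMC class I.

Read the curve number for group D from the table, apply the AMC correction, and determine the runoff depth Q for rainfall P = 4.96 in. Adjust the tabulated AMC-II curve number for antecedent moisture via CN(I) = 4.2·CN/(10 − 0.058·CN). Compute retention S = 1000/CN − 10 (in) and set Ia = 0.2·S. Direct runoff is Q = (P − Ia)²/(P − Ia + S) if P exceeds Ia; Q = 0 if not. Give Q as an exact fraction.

Q = 257538304/77764275 in ≈ 3.312 in

NRCS table: industrial district, soil group D → CN(II) = 93
CN(I) from CN(II)=93: (4.2·93)/(10 − 0.058·93) = 27900/329 ≈ 84.802
Max retention: S = 1000/(27900/329) − 10 = 500/279 in (≈ 1.792 in)
Initial abstraction Ia = S/5 = (500/279)/5 = 100/279 ≈ 0.358 in
Excess rainfall: 4.960 − 0.358 = 4.602 in; P > Ia so Q > 0
Q: (32096/6975)² ÷ (44596/6975) = 257538304/77764275 in (≈ 3.312 in)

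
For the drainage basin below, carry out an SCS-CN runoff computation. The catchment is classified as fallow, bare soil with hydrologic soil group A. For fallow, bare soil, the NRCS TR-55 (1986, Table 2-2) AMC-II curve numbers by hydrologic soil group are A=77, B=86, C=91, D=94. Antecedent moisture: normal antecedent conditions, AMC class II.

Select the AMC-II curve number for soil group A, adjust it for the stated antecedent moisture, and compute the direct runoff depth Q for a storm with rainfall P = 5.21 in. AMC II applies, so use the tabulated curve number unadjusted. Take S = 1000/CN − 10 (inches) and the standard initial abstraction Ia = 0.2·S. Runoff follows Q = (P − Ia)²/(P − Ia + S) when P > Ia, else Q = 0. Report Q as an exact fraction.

Q = 1261457289/450580900 in ≈ 2.800 in

NRCS table: fallow, bare soil, soil group A → CN(II) = 77
Average conditions: CN = 77 (no AMC adjustment).
S = 1000/77 − 10 = 230/77 in ≈ 2.987 in
Initial abstraction Ia = S/5 = (230/77)/5 = 46/77 ≈ 0.597 in
Excess rainfall: 5.210 − 0.597 = 4.613 in; P > Ia so Q > 0
Q: (35517/7700)² ÷ (58517/7700) = 1261457289/450580900 in (≈ 2.800 in)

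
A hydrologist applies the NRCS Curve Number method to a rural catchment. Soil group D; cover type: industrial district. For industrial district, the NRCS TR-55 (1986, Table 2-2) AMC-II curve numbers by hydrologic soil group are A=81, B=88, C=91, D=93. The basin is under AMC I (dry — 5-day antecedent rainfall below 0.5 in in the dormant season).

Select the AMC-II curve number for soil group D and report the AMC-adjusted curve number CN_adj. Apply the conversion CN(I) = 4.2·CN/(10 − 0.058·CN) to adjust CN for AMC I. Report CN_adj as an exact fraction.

NRCS table: industrial district, soil group D → CN(II) = 93
Dry (AMC I): CN(I) = 4.2·93/(10 − 0.058·93) = (1953/5)/(2303/500) = 27900/329 ≈ 84.802

CN_adj = 27900/329 ≈ 84.802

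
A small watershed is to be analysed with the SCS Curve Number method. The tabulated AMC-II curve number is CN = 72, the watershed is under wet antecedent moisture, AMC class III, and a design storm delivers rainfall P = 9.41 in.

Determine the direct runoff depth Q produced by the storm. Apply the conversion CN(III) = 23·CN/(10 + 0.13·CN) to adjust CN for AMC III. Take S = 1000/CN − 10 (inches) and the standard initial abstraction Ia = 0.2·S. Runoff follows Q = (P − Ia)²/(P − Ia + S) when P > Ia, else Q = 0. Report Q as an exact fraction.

Q = 35263957369/4611690900 in ≈ 7.647 in

CN(III) from CN(II)=72: (23·72)/(10 + 0.13·72) = 10350/121 ≈ 85.537
Max retention: S = 1000/(10350/121) − 10 = 350/207 in (≈ 1.691 in)
Initial abstraction Ia = S/5 = (350/207)/5 = 70/207 ≈ 0.338 in
Since P=9.410 > Ia=0.338: effective rainfall P−Ia = 187787/20700 in
Runoff Q = (P−Ia)²/(P−Ia+S) = (9.072)²/(9.072+1.691) = 35263957369/4611690900 ≈ 7.647 in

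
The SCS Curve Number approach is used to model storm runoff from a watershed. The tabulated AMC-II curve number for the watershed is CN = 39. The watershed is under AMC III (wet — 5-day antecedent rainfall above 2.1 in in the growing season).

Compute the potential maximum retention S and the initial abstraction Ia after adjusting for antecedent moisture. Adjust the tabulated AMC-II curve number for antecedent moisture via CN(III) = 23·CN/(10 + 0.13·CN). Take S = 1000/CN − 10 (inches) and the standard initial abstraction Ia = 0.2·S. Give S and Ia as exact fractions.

S = 6100/897 in ≈ 6.800 in; Ia = 1220/897 in ≈ 1.360 in

Wet (AMC III): CN(III) = 23·39/(10 + 0.13·39) = 897/(1507/100) = 89700/1507 ≈ 59.522
S = 1000/(89700/1507) − 10 = 6100/897 in ≈ 6.800 in
Ia = 0.2S: 0.2·6.800 = 1.360 in (exactly 1220/897)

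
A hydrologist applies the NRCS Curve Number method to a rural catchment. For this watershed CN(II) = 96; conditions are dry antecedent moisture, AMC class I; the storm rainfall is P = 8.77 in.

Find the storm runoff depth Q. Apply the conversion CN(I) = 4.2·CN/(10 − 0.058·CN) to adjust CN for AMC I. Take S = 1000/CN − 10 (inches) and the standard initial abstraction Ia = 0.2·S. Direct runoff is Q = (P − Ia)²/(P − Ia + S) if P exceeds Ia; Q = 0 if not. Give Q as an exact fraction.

Q = 2916108001/379581300 in ≈ 7.682 in

Dry (AMC I): CN(I) = 4.2·96/(10 − 0.058·96) = (2016/5)/(554/125) = 25200/277 ≈ 90.975
Max retention: S = 1000/(25200/277) − 10 = 125/126 in (≈ 0.992 in)
Ia = 0.2S: 0.2·0.992 = 0.198 in (exactly 25/126)
P − Ia = 8.770 − 0.198 = 54001/6300 ≈ 8.572 in (> 0, runoff occurs)
Q = (54001/6300)²/((54001/6300) + 125/126) = (2916108001/39690000)/(60251/6300) = 2916108001/379581300 in ≈ 7.682 in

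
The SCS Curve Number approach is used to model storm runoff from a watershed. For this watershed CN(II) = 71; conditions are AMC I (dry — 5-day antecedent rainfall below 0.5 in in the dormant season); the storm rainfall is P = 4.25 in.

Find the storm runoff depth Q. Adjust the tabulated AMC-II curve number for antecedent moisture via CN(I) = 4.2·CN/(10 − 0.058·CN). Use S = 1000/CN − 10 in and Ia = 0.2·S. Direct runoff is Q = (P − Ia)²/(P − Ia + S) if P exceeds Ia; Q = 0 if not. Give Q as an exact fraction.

Q = 188980009/427899108 in ≈ 0.442 in

Dry (AMC I): CN(I) = 4.2·71/(10 − 0.058·71) = (1491/5)/(2941/500) = 149100/2941 ≈ 50.697
S = 1000/(149100/2941) − 10 = 14500/1491 in ≈ 9.725 in
Initial abstraction Ia = S/5 = (14500/1491)/5 = 2900/1491 ≈ 1.945 in
Since P=4.250 > Ia=1.945: effective rainfall P−Ia = 13747/5964 in
Q = (13747/5964)²/((13747/5964) + 14500/1491) = (188980009/35569296)/(71747/5964) = 188980009/427899108 in ≈ 0.442 in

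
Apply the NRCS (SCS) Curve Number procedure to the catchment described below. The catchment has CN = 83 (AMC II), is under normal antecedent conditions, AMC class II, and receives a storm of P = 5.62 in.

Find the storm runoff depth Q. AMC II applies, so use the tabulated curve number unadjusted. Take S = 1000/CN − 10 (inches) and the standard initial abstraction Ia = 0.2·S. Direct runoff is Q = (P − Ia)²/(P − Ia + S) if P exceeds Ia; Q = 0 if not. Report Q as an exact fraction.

Average conditions: CN = 83 (no AMC adjustment).
Retention S: 1000/CN − 10 with CN=83.000 → S = 170/83 ≈ 2.048 in
Ia = 0.2·(170/83) = 34/83 in ≈ 0.410 in
P − Ia = 5.620 − 0.410 = 21623/4150 ≈ 5.210 in (> 0, runoff occurs)
Q = (21623/4150)²/((21623/4150) + 170/83) = (467554129/17222500)/(30123/4150) = 467554129/125010450 in ≈ 3.740 in

Q = 467554129/125010450 in ≈ 3.740 in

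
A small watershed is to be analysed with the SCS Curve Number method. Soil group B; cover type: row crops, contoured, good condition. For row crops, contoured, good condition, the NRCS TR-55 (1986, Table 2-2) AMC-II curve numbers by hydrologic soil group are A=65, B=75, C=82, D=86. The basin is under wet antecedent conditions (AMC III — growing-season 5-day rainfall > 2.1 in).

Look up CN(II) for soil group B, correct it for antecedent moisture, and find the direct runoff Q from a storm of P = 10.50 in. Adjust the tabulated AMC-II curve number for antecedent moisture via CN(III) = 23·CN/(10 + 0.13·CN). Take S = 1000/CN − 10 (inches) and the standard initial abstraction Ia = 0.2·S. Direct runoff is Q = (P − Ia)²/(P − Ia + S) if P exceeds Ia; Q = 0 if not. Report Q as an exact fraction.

NRCS table: row crops, contoured, good condition, soil group B → CN(II) = 75
Wet (AMC III): CN(III) = 23·75/(10 + 0.13·75) = 1725/(79/4) = 6900/79 ≈ 87.342
Retention S: 1000/CN − 10 with CN=87.342 → S = 100/69 ≈ 1.449 in
Initial abstraction Ia = S/5 = (100/69)/5 = 20/69 ≈ 0.290 in
Excess rainfall: 10.500 − 0.290 = 10.210 in; P > Ia so Q > 0
Q = (1409/138)²/((1409/138) + 100/69) = (1985281/19044)/(1609/138) = 1985281/222042 in ≈ 8.941 in

Q = 1985281/222042 in ≈ 8.941 in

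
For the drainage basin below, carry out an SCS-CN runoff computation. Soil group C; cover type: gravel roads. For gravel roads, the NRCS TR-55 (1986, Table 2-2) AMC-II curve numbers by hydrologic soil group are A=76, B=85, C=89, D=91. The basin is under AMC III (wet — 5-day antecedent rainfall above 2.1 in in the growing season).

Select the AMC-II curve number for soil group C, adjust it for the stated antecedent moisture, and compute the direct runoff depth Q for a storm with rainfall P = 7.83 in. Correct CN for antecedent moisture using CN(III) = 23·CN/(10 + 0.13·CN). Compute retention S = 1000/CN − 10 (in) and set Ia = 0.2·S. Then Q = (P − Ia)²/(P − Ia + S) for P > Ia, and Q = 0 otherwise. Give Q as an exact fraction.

NRCS table: gravel roads, soil group C → CN(II) = 89
Adjust CN=89 to AMC III: 23·89/(10 + 0.13·89) → 2047 ÷ (2157/100) = 204700/2157 ≈ 94.900
Retention S: 1000/CN − 10 with CN=94.900 → S = 1100/2047 ≈ 0.537 in
Ia = 0.2·(1100/2047) = 220/2047 in ≈ 0.107 in
Since P=7.830 > Ia=0.107: effective rainfall P−Ia = 1580801/204700 in
Q: (1580801/204700)² ÷ (1690801/204700) = 2498931801601/346106964700 in (≈ 7.220 in)

Q = 2498931801601/346106964700 in ≈ 7.220 in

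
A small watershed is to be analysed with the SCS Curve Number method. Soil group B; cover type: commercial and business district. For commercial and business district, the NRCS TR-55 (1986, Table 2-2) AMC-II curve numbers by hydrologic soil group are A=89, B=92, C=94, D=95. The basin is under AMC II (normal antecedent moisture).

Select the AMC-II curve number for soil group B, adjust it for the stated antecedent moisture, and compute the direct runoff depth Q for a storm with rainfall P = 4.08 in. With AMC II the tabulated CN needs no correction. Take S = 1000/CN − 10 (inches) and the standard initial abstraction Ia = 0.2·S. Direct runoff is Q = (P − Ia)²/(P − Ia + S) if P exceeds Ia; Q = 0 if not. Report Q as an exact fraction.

NRCS table: commercial and business district, soil group B → CN(II) = 92
AMC II — tabulated CN = 92 applies directly.
Max retention: S = 1000/92 − 10 = 20/23 in (≈ 0.870 in)
Ia = 0.2·(20/23) = 4/23 in ≈ 0.174 in
Excess rainfall: 4.080 − 0.174 = 3.906 in; P > Ia so Q > 0
Q: (2246/575)² ÷ (2746/575) = 2522258/789475 in (≈ 3.195 in)

Q = 2522258/789475 in ≈ 3.195 in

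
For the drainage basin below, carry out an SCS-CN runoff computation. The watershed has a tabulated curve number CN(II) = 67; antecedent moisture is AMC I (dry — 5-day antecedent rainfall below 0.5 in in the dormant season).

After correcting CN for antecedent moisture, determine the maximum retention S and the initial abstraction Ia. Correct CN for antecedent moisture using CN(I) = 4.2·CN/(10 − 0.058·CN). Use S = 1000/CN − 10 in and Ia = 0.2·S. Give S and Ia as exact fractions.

Adjust CN=67 to AMC I: 4.2·67/(10 − 0.058·67) → (1407/5) ÷ (3057/500) = 46900/1019 ≈ 46.026
Retention S: 1000/CN − 10 with CN=46.026 → S = 5500/469 ≈ 11.727 in
Ia = 0.2·(5500/469) = 1100/469 in ≈ 2.345 in

S = 5500/469 in ≈ 11.727 in; Ia = 1100/469 in ≈ 2.345 in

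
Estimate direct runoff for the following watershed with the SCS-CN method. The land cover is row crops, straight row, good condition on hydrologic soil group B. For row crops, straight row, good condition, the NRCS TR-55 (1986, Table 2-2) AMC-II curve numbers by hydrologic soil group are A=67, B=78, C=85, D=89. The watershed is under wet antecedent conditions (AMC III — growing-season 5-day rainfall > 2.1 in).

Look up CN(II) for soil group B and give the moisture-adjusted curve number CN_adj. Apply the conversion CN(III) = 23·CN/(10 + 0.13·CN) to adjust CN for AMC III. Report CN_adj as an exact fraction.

CN_adj = 89700/1007 ≈ 89.076

NRCS table: row crops, straight row, good condition, soil group B → CN(II) = 78
Wet (AMC III): CN(III) = 23·78/(10 + 0.13·78) = 1794/(1007/50) = 89700/1007 ≈ 89.076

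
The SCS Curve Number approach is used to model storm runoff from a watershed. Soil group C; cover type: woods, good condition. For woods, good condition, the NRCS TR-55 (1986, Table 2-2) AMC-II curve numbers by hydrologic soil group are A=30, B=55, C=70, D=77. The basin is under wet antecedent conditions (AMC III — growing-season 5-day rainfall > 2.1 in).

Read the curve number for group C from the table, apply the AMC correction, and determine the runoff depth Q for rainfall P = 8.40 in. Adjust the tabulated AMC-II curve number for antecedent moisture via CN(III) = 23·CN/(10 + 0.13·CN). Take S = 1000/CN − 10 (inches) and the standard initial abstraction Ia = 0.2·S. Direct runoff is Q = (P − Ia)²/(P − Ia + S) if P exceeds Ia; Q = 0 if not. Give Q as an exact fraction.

NRCS table: woods, good condition, soil group C → CN(II) = 70
Wet (AMC III): CN(III) = 23·70/(10 + 0.13·70) = 1610/(191/10) = 16100/191 ≈ 84.293
S = 1000/(16100/191) − 10 = 300/161 in ≈ 1.863 in
Ia = 0.2·(300/161) = 60/161 in ≈ 0.373 in
Since P=8.400 > Ia=0.373: effective rainfall P−Ia = 6462/805 in
Runoff Q = (P−Ia)²/(P−Ia+S) = (8.027)²/(8.027+1.863) = 6959574/1068235 ≈ 6.515 in

Q = 6959574/1068235 in ≈ 6.515 in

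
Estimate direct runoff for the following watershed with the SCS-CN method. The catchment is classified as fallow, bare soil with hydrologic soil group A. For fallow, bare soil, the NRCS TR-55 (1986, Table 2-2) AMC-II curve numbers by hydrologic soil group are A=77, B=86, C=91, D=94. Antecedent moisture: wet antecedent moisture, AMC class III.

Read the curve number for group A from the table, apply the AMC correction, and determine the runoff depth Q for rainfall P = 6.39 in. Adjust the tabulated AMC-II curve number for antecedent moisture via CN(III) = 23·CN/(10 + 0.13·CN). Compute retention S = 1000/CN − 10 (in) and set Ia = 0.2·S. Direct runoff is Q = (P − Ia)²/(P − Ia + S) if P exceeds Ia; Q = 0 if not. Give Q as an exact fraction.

NRCS table: fallow, bare soil, soil group A → CN(II) = 77
Wet (AMC III): CN(III) = 23·77/(10 + 0.13·77) = 1771/(2001/100) = 7700/87 ≈ 88.506
Retention S: 1000/CN − 10 with CN=88.506 → S = 100/77 ≈ 1.299 in
Initial abstraction Ia = S/5 = (100/77)/5 = 20/77 ≈ 0.260 in
Excess rainfall: 6.390 − 0.260 = 6.130 in; P > Ia so Q > 0
Runoff Q = (P−Ia)²/(P−Ia+S) = (6.130)²/(6.130+1.299) = 2228123209/440463100 ≈ 5.059 in

Q = 2228123209/440463100 in ≈ 5.059 in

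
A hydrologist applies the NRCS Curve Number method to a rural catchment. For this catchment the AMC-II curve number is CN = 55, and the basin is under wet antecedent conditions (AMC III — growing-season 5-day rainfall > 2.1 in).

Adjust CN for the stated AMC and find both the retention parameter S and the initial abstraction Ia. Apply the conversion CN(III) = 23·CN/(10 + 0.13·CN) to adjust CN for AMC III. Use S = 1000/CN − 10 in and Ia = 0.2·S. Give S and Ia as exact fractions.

Wet (AMC III): CN(III) = 23·55/(10 + 0.13·55) = 1265/(343/20) = 25300/343 ≈ 73.761
Max retention: S = 1000/(25300/343) − 10 = 900/253 in (≈ 3.557 in)
Initial abstraction Ia = S/5 = (900/253)/5 = 180/253 ≈ 0.711 in

S = 900/253 in ≈ 3.557 in; Ia = 180/253 in ≈ 0.711 in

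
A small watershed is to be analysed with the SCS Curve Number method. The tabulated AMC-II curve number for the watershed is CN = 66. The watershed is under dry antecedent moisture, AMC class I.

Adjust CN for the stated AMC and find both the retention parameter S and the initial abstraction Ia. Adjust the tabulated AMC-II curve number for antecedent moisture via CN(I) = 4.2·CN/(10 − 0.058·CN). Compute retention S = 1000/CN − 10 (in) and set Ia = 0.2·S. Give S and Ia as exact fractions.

S = 8500/693 in ≈ 12.266 in; Ia = 1700/693 in ≈ 2.453 in

CN(I) from CN(II)=66: (4.2·66)/(10 − 0.058·66) = 69300/1543 ≈ 44.913
Retention S: 1000/CN − 10 with CN=44.913 → S = 8500/693 ≈ 12.266 in
Ia = 0.2·(8500/693) = 1700/693 in ≈ 2.453 in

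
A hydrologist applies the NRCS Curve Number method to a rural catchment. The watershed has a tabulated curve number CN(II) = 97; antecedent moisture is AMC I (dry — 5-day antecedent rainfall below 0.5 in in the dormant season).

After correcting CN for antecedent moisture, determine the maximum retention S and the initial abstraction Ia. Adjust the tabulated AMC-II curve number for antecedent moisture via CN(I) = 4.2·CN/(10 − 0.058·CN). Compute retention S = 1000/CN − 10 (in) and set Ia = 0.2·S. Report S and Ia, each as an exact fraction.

Adjust CN=97 to AMC I: 4.2·97/(10 − 0.058·97) → (2037/5) ÷ (2187/500) = 67900/729 ≈ 93.141
Max retention: S = 1000/(67900/729) − 10 = 500/679 in (≈ 0.736 in)
Ia = 0.2S: 0.2·0.736 = 0.147 in (exactly 100/679)

S = 500/679 in ≈ 0.736 in; Ia = 100/679 in ≈ 0.147 in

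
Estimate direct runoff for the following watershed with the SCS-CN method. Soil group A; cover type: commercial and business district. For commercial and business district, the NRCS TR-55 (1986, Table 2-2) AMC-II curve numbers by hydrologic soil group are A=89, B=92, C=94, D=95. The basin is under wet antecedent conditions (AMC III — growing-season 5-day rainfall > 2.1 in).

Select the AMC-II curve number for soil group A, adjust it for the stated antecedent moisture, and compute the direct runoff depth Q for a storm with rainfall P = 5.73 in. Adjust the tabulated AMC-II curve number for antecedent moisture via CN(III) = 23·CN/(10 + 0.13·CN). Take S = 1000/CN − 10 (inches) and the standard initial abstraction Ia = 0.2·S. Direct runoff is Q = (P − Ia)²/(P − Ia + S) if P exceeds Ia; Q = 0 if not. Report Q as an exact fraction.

Q = 1324642166761/258112575700 in ≈ 5.132 in

NRCS table: commercial and business district, soil group A → CN(II) = 89
CN(III) from CN(II)=89: (23·89)/(10 + 0.13·89) = 204700/2157 ≈ 94.900
Retention S: 1000/CN − 10 with CN=94.900 → S = 1100/2047 ≈ 0.537 in
Ia = 0.2S: 0.2·0.537 = 0.107 in (exactly 220/2047)
P − Ia = 5.730 − 0.107 = 1150931/204700 ≈ 5.623 in (> 0, runoff occurs)
Runoff Q = (P−Ia)²/(P−Ia+S) = (5.623)²/(5.623+0.537) = 1324642166761/258112575700 ≈ 5.132 in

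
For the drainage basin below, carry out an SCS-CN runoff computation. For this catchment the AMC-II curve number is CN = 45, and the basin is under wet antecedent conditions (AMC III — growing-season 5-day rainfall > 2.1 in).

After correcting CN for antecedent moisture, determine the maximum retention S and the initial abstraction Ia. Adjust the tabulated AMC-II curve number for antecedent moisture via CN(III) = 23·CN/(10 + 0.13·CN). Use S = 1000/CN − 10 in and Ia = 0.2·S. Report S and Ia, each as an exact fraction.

S = 1100/207 in ≈ 5.314 in; Ia = 220/207 in ≈ 1.063 in

Wet (AMC III): CN(III) = 23·45/(10 + 0.13·45) = 1035/(317/20) = 20700/317 ≈ 65.300
Retention S: 1000/CN − 10 with CN=65.300 → S = 1100/207 ≈ 5.314 in
Ia = 0.2S: 0.2·5.314 = 1.063 in (exactly 220/207)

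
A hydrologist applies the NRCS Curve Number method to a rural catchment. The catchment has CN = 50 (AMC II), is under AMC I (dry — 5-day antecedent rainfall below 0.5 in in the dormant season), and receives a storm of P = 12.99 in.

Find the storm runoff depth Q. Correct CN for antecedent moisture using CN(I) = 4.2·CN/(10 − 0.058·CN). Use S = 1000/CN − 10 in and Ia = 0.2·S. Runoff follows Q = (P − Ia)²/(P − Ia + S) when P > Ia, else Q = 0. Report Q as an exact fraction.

Adjust CN=50 to AMC I: 4.2·50/(10 − 0.058·50) → 210 ÷ (71/10) = 2100/71 ≈ 29.577
Retention S: 1000/CN − 10 with CN=29.577 → S = 500/21 ≈ 23.810 in
Ia = 0.2S: 0.2·23.810 = 4.762 in (exactly 100/21)
P − Ia = 12.990 − 4.762 = 17279/2100 ≈ 8.228 in (> 0, runoff occurs)
Q = (17279/2100)²/((17279/2100) + 500/21) = (298563841/4410000)/(67279/2100) = 298563841/141285900 in ≈ 2.113 in

Q = 298563841/141285900 in ≈ 2.113 in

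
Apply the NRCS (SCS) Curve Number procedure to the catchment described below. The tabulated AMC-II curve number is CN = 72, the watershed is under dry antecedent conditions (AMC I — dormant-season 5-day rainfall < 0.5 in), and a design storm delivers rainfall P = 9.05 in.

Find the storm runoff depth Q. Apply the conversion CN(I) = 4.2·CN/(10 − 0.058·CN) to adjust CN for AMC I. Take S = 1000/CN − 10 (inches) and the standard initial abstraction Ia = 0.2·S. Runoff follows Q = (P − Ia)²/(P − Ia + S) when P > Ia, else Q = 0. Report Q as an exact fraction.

Adjust CN=72 to AMC I: 4.2·72/(10 − 0.058·72) → (1512/5) ÷ (728/125) = 675/13 ≈ 51.923
S = 1000/(675/13) − 10 = 250/27 in ≈ 9.259 in
Initial abstraction Ia = S/5 = (250/27)/5 = 50/27 ≈ 1.852 in
P − Ia = 9.050 − 1.852 = 3887/540 ≈ 7.198 in (> 0, runoff occurs)
Q: (3887/540)² ÷ (8887/540) = 15108769/4798980 in (≈ 3.148 in)

Q = 15108769/4798980 in ≈ 3.148 in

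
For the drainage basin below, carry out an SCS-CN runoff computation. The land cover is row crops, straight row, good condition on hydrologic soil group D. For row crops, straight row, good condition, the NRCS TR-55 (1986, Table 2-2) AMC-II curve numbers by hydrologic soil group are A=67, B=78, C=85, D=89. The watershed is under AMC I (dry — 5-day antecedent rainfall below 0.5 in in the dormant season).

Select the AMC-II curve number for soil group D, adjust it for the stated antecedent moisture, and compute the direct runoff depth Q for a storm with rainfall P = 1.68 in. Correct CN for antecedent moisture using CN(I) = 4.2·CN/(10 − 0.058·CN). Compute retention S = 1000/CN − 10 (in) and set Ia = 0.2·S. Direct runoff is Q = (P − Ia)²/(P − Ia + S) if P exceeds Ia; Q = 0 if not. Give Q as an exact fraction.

NRCS table: row crops, straight row, good condition, soil group D → CN(II) = 89
Adjust CN=89 to AMC I: 4.2·89/(10 − 0.058·89) → (1869/5) ÷ (2419/500) = 186900/2419 ≈ 77.263
Retention S: 1000/CN − 10 with CN=77.263 → S = 5500/1869 ≈ 2.943 in
Initial abstraction Ia = S/5 = (5500/1869)/5 = 1100/1869 ≈ 0.589 in
Excess rainfall: 1.680 − 0.589 = 1.091 in; P > Ia so Q > 0
Runoff Q = (P−Ia)²/(P−Ia+S) = (1.091)²/(1.091+2.943) = 1300398002/4403784525 ≈ 0.295 in

Q = 1300398002/4403784525 in ≈ 0.295 in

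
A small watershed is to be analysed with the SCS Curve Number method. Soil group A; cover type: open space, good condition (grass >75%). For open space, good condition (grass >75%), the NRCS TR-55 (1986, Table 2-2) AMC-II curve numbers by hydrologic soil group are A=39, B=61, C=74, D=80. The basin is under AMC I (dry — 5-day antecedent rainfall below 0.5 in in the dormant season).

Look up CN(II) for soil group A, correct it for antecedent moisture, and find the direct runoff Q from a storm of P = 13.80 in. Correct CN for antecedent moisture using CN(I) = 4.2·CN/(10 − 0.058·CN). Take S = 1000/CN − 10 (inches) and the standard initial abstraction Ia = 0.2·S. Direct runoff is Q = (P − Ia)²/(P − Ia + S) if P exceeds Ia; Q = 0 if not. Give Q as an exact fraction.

Q = 676572121/731002545 in ≈ 0.926 in

NRCS table: open space, good condition (grass >75%), soil group A → CN(II) = 39
Adjust CN=39 to AMC I: 4.2·39/(10 − 0.058·39) → (819/5) ÷ (3869/500) = 81900/3869 ≈ 21.168
Max retention: S = 1000/(81900/3869) − 10 = 30500/819 in (≈ 37.241 in)
Ia = 0.2·(30500/819) = 6100/819 in ≈ 7.448 in
Since P=13.800 > Ia=7.448: effective rainfall P−Ia = 26011/4095 in
Q = (26011/4095)²/((26011/4095) + 30500/819) = (676572121/16769025)/(178511/4095) = 676572121/731002545 in ≈ 0.926 in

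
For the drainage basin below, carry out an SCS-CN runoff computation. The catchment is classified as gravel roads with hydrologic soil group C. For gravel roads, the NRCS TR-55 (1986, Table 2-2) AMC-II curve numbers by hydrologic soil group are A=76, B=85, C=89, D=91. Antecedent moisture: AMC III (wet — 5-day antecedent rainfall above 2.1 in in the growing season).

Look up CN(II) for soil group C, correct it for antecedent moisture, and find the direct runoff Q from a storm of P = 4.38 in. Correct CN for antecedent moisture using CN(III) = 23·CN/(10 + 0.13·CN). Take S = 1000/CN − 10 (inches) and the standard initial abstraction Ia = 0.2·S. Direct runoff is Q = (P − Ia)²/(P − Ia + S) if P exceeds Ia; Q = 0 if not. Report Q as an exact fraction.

NRCS table: gravel roads, soil group C → CN(II) = 89
Wet (AMC III): CN(III) = 23·89/(10 + 0.13·89) = 2047/(2157/100) = 204700/2157 ≈ 94.900
Max retention: S = 1000/(204700/2157) − 10 = 1100/2047 in (≈ 0.537 in)
Initial abstraction Ia = S/5 = (1100/2047)/5 = 220/2047 ≈ 0.107 in
Excess rainfall: 4.380 − 0.107 = 4.273 in; P > Ia so Q > 0
Q = (437293/102350)²/((437293/102350) + 1100/2047) = (191225167849/10475522500)/(492293/102350) = 191225167849/50386188550 in ≈ 3.795 in

Q = 191225167849/50386188550 in ≈ 3.795 in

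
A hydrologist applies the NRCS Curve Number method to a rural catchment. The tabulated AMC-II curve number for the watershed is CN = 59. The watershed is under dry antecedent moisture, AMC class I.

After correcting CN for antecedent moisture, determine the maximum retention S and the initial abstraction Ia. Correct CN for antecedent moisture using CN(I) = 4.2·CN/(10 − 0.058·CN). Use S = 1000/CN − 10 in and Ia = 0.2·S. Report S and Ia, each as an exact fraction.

Dry (AMC I): CN(I) = 4.2·59/(10 − 0.058·59) = (1239/5)/(3289/500) = 123900/3289 ≈ 37.671
Retention S: 1000/CN − 10 with CN=37.671 → S = 20500/1239 ≈ 16.546 in
Ia = 0.2·(20500/1239) = 4100/1239 in ≈ 3.309 in

S = 20500/1239 in ≈ 16.546 in; Ia = 4100/1239 in ≈ 3.309 in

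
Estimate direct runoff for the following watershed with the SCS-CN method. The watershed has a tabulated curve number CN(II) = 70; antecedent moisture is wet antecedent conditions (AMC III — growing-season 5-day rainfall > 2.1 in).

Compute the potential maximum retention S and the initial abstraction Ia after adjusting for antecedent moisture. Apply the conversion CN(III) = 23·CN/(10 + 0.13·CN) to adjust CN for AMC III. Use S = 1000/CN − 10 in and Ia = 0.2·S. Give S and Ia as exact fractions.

CN(III) from CN(II)=70: (23·70)/(10 + 0.13·70) = 16100/191 ≈ 84.293
Max retention: S = 1000/(16100/191) − 10 = 300/161 in (≈ 1.863 in)
Ia = 0.2S: 0.2·1.863 = 0.373 in (exactly 60/161)

S = 300/161 in ≈ 1.863 in; Ia = 60/161 in ≈ 0.373 in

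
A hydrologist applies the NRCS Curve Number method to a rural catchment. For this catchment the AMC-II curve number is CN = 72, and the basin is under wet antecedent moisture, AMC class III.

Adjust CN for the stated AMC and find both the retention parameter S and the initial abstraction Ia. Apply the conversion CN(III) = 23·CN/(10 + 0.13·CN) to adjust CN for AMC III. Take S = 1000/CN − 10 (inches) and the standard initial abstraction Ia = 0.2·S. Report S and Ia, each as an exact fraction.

Wet (AMC III): CN(III) = 23·72/(10 + 0.13·72) = 1656/(484/25) = 10350/121 ≈ 85.537
Max retention: S = 1000/(10350/121) − 10 = 350/207 in (≈ 1.691 in)
Ia = 0.2S: 0.2·1.691 = 0.338 in (exactly 70/207)

S = 350/207 in ≈ 1.691 in; Ia = 70/207 in ≈ 0.338 in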